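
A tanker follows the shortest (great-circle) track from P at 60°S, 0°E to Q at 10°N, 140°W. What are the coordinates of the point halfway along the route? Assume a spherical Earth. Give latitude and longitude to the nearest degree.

Convert each endpoint to a unit vector on the sphere (x = cos φ cos λ, y = cos φ sin λ, z = sin φ).
The central angle between the endpoints is δ = arccos(p₁·p₂) ≈ 2.127 rad (121.8°).
Interpolate at f = 1/2 with slerp weights a = sin((1−f)δ)/sin δ ≈ 1.029, b = sin(fδ)/sin δ ≈ 1.029.
p = a·p₁ + b·p₂ ≈ (-0.262, -0.651, -0.712); φ = arcsin(p_z) ≈ -45.42°, λ = atan2(p_y, p_x) ≈ -111.89°.

≈ 45°S, 112°W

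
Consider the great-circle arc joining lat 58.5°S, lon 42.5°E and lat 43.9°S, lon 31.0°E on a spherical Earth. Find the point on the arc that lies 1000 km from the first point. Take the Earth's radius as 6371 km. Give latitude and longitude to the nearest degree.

The haversine formula gives a central angle δ ≈ 0.283 rad (16.2°) between the endpoints. The total great-circle distance is δ·R ≈ 0.283 × 6371 ≈ 1805 km, so the target fraction is f = 1000/1805 ≈ 0.554.
Interpolate at f ≈ 0.554 with slerp weights a = sin((1−f)δ)/sin δ ≈ 0.451, b = sin(fδ)/sin δ ≈ 0.559.
p = a·p₁ + b·p₂ ≈ (0.519, 0.367, -0.772); φ = arcsin(p_z) ≈ -50.54°, λ = atan2(p_y, p_x) ≈ 35.24°.

≈ lat 51°S, lon 35°E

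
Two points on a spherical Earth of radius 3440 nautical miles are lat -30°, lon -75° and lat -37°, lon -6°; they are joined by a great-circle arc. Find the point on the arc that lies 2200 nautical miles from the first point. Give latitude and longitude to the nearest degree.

≈ lat -39°, lon -31°

Convert each endpoint to a unit vector on the sphere (x = cos φ cos λ, y = cos φ sin λ, z = sin φ).
The central angle between the endpoints is δ = arccos(p₁·p₂) ≈ 0.990 rad (56.7°). The total great-circle distance is δ·R ≈ 0.990 × 3440 ≈ 3405 nmi, so the target fraction is f = 2200/3405 ≈ 0.646.
Interpolate at f ≈ 0.646 with slerp weights a = sin((1−f)δ)/sin δ ≈ 0.411, b = sin(fδ)/sin δ ≈ 0.714.
p = a·p₁ + b·p₂ ≈ (0.659, -0.403, -0.635); φ = arcsin(p_z) ≈ -39.42°, λ = atan2(p_y, p_x) ≈ -31.45°.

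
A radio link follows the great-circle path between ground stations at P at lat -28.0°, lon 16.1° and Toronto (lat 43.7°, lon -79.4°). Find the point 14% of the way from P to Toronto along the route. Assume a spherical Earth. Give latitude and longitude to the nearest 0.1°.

Convert each endpoint to a unit vector on the sphere (x = cos φ cos λ, y = cos φ sin λ, z = sin φ).
The central angle between the endpoints is δ = arccos(p₁·p₂) ≈ 1.967 rad (112.7°).
Interpolate at f = 0.14 with slerp weights a = sin((1−f)δ)/sin δ ≈ 1.076, b = sin(fδ)/sin δ ≈ 0.295.
p = a·p₁ + b·p₂ ≈ (0.952, 0.054, -0.302); φ = arcsin(p_z) ≈ -17.55°, λ = atan2(p_y, p_x) ≈ 3.25°.

≈ lat -17.6°, lon 3.3°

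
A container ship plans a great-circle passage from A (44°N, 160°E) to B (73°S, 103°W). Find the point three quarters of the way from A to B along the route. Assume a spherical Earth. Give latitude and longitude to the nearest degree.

The haversine formula gives a central angle δ ≈ 2.332 rad (133.6°) between the endpoints.
Interpolate at f = 3/4 with slerp weights a = sin((1−f)δ)/sin δ ≈ 0.761, b = sin(fδ)/sin δ ≈ 1.360.
p = a·p₁ + b·p₂ ≈ (-0.604, -0.200, -0.772); φ = arcsin(p_z) ≈ -50.51°, λ = atan2(p_y, p_x) ≈ -161.65°.

≈ (51°S, 162°W)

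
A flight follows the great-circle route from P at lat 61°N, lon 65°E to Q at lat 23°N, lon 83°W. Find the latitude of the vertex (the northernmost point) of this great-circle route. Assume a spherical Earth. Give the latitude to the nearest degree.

≈ 76°N

The great circle lies in the plane with unit normal n̂ = (p₁ × p₂)/|p₁ × p₂|.
Here n̂_z ≈ -0.237; the vertex latitude is φ_max = arccos|n̂_z| ≈ 76.3°.
Check via Clairaut: cos φ_max = |cos φ₁| · sin C = cos(61.0°)·sin(29.2°) ≈ 0.237, again giving ≈ 76.3°.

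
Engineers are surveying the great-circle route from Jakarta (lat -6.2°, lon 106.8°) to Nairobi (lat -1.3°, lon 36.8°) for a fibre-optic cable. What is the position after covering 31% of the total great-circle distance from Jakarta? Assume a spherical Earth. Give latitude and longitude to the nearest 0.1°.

The haversine formula gives a central angle δ ≈ 1.221 rad (70.0°) between the endpoints.
Interpolate at f = 0.31 with slerp weights a = sin((1−f)δ)/sin δ ≈ 0.794, b = sin(fδ)/sin δ ≈ 0.393.
p = a·p₁ + b·p₂ ≈ (0.087, 0.992, -0.095); φ = arcsin(p_z) ≈ -5.44°, λ = atan2(p_y, p_x) ≈ 85.01°.

≈ lat -5.4°, lon 85.0°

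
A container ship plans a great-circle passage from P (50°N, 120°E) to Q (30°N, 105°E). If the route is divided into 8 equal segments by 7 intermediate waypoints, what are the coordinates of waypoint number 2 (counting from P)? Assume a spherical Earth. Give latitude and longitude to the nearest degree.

≈ (45°N, 115°E)

Convert each endpoint to a unit vector on the sphere (x = cos φ cos λ, y = cos φ sin λ, z = sin φ).
The central angle between the endpoints is δ = arccos(p₁·p₂) ≈ 0.401 rad (23.0°).
Interpolate at f = 2/8 with slerp weights a = sin((1−f)δ)/sin δ ≈ 0.759, b = sin(fδ)/sin δ ≈ 0.256.
p = a·p₁ + b·p₂ ≈ (-0.301, 0.637, 0.710); φ = arcsin(p_z) ≈ 45.20°, λ = atan2(p_y, p_x) ≈ 115.32°.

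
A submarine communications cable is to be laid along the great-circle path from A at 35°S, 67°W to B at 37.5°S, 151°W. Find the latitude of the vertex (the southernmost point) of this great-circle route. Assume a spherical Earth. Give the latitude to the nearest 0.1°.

≈ 44.7°S

The great circle lies in the plane with unit normal n̂ = (p₁ × p₂)/|p₁ × p₂|.
Here n̂_z ≈ -0.711; the vertex latitude is φ_max = arccos|n̂_z| ≈ 44.7°.
Check via Clairaut: cos φ_max = |cos φ₁| · sin C = cos(35.0°)·sin(119.8°) ≈ 0.711, again giving ≈ 44.7°.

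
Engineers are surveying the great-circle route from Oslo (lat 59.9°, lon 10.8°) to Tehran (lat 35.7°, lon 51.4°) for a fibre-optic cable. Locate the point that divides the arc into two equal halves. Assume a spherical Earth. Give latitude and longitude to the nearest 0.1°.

≈ lat 49.5°, lon 36.1°

From cos δ = sin φ₁ sin φ₂ + cos φ₁ cos φ₂ cos Δλ, the central angle is δ ≈ 0.620 rad (35.5°).
Interpolate at f = 1/2 with slerp weights a = sin((1−f)δ)/sin δ ≈ 0.525, b = sin(fδ)/sin δ ≈ 0.525.
p = a·p₁ + b·p₂ ≈ (0.525, 0.383, 0.761); φ = arcsin(p_z) ≈ 49.51°, λ = atan2(p_y, p_x) ≈ 36.10°.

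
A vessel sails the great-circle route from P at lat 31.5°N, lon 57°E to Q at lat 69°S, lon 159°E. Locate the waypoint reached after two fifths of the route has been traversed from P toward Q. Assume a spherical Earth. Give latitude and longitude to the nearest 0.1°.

≈ lat 14.3°S, lon 76.2°E

Convert each endpoint to a unit vector on the sphere (x = cos φ cos λ, y = cos φ sin λ, z = sin φ).
The central angle between the endpoints is δ = arccos(p₁·p₂) ≈ 2.155 rad (123.5°).
Interpolate at f = 2/5 with slerp weights a = sin((1−f)δ)/sin δ ≈ 1.153, b = sin(fδ)/sin δ ≈ 0.910.
p = a·p₁ + b·p₂ ≈ (0.231, 0.941, -0.247); φ = arcsin(p_z) ≈ -14.31°, λ = atan2(p_y, p_x) ≈ 76.22°.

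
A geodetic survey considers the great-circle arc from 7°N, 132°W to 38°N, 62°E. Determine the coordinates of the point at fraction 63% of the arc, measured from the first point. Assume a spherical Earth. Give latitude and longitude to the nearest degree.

Write both endpoints as unit vectors p₁, p₂ with components (cos φ cos λ, cos φ sin λ, sin φ).
The central angle between the endpoints is δ = arccos(p₁·p₂) ≈ 2.324 rad (133.1°).
Interpolate at f = 0.63 with slerp weights a = sin((1−f)δ)/sin δ ≈ 1.039, b = sin(fδ)/sin δ ≈ 1.363.
p = a·p₁ + b·p₂ ≈ (-0.186, 0.182, 0.966); φ = arcsin(p_z) ≈ 74.93°, λ = atan2(p_y, p_x) ≈ 135.53°.

≈ 75°N, 136°E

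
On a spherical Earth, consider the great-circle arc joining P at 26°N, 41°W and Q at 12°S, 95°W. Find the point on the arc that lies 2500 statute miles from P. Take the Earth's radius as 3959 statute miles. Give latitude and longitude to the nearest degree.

From cos δ = sin φ₁ sin φ₂ + cos φ₁ cos φ₂ cos Δλ, the central angle is δ ≈ 1.131 rad (64.8°). The total great-circle distance is δ·R ≈ 1.131 × 3959 ≈ 4478 mi, so the target fraction is f = 2500/4478 ≈ 0.558.
Interpolate at f ≈ 0.558 with slerp weights a = sin((1−f)δ)/sin δ ≈ 0.530, b = sin(fδ)/sin δ ≈ 0.652.
p = a·p₁ + b·p₂ ≈ (0.304, -0.948, 0.096); φ = arcsin(p_z) ≈ 5.54°, λ = atan2(p_y, p_x) ≈ -72.24°.

≈ 6°N, 72°W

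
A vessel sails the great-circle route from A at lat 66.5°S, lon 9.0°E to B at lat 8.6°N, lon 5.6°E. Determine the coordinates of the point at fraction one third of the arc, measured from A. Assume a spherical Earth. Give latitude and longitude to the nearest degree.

From cos δ = sin φ₁ sin φ₂ + cos φ₁ cos φ₂ cos Δλ, the central angle is δ ≈ 1.311 rad (75.1°).
Interpolate at f = 1/3 with slerp weights a = sin((1−f)δ)/sin δ ≈ 0.794, b = sin(fδ)/sin δ ≈ 0.438.
p = a·p₁ + b·p₂ ≈ (0.744, 0.092, -0.662); φ = arcsin(p_z) ≈ -41.48°, λ = atan2(p_y, p_x) ≈ 7.04°.

≈ lat 41°S, lon 7°E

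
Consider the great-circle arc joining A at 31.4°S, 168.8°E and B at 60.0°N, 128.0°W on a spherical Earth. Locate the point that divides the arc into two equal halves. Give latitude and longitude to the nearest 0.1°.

≈ 16.5°N, 168.7°W

Write both endpoints as unit vectors p₁, p₂ with components (cos φ cos λ, cos φ sin λ, sin φ).
The central angle between the endpoints is δ = arccos(p₁·p₂) ≈ 1.833 rad (105.0°).
Interpolate at f = 1/2 with slerp weights a = sin((1−f)δ)/sin δ ≈ 0.821, b = sin(fδ)/sin δ ≈ 0.821.
p = a·p₁ + b·p₂ ≈ (-0.941, -0.187, 0.283); φ = arcsin(p_z) ≈ 16.46°, λ = atan2(p_y, p_x) ≈ -168.73°.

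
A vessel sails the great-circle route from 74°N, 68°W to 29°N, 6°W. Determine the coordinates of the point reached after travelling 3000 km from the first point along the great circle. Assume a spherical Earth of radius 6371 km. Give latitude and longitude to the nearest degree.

≈ 55°N, 20°W

From cos δ = sin φ₁ sin φ₂ + cos φ₁ cos φ₂ cos Δλ, the central angle is δ ≈ 0.953 rad (54.6°). The total great-circle distance is δ·R ≈ 0.953 × 6371 ≈ 6072 km, so the target fraction is f = 3000/6072 ≈ 0.494.
Interpolate at f ≈ 0.494 with slerp weights a = sin((1−f)δ)/sin δ ≈ 0.569, b = sin(fδ)/sin δ ≈ 0.557.
p = a·p₁ + b·p₂ ≈ (0.543, -0.196, 0.817); φ = arcsin(p_z) ≈ 54.75°, λ = atan2(p_y, p_x) ≈ -19.88°.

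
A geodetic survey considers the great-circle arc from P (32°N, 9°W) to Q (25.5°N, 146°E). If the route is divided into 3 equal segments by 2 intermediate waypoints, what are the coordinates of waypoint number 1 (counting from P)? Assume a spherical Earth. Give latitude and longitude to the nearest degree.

≈ (63°N, 29°E)

Convert each endpoint to a unit vector on the sphere (x = cos φ cos λ, y = cos φ sin λ, z = sin φ).
The central angle between the endpoints is δ = arccos(p₁·p₂) ≈ 2.055 rad (117.7°).
Interpolate at f = 1/3 with slerp weights a = sin((1−f)δ)/sin δ ≈ 1.107, b = sin(fδ)/sin δ ≈ 0.715.
p = a·p₁ + b·p₂ ≈ (0.392, 0.214, 0.895); φ = arcsin(p_z) ≈ 63.45°, λ = atan2(p_y, p_x) ≈ 28.59°.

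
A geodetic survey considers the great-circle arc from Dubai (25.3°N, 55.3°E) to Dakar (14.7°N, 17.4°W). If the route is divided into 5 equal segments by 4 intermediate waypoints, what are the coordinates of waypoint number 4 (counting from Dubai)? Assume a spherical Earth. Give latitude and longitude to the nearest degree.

≈ 19°N, 4°W

From cos δ = sin φ₁ sin φ₂ + cos φ₁ cos φ₂ cos Δλ, the central angle is δ ≈ 1.193 rad (68.4°).
Interpolate at f = 4/5 with slerp weights a = sin((1−f)δ)/sin δ ≈ 0.254, b = sin(fδ)/sin δ ≈ 0.878.
p = a·p₁ + b·p₂ ≈ (0.941, -0.065, 0.331); φ = arcsin(p_z) ≈ 19.36°, λ = atan2(p_y, p_x) ≈ -3.95°.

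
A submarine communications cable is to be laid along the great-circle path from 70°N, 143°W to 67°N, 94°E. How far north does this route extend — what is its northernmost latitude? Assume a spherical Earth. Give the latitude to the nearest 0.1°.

The great circle lies in the plane with unit normal n̂ = (p₁ × p₂)/|p₁ × p₂|.
Here n̂_z ≈ -0.184; the vertex latitude is φ_max = arccos|n̂_z| ≈ 79.4°.
Check via Clairaut: cos φ_max = |cos φ₁| · sin C = cos(70.0°)·sin(32.5°) ≈ 0.184, again giving ≈ 79.4°.

≈ 79.4°N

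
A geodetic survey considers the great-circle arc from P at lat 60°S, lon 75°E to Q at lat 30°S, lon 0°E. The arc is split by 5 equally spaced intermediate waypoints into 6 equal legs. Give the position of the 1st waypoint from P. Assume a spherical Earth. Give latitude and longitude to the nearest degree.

Write both endpoints as unit vectors p₁, p₂ with components (cos φ cos λ, cos φ sin λ, sin φ).
The central angle between the endpoints is δ = arccos(p₁·p₂) ≈ 0.994 rad (57.0°).
Interpolate at f = 1/6 with slerp weights a = sin((1−f)δ)/sin δ ≈ 0.879, b = sin(fδ)/sin δ ≈ 0.197.
p = a·p₁ + b·p₂ ≈ (0.284, 0.425, -0.860); φ = arcsin(p_z) ≈ -59.28°, λ = atan2(p_y, p_x) ≈ 56.20°.

≈ lat 59°S, lon 56°E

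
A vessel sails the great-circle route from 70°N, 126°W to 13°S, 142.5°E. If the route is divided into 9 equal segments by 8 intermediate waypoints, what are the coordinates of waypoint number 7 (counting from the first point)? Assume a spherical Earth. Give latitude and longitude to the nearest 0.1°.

≈ 8.4°N, 150.4°E

Write both endpoints as unit vectors p₁, p₂ with components (cos φ cos λ, cos φ sin λ, sin φ).
The central angle between the endpoints is δ = arccos(p₁·p₂) ≈ 1.793 rad (102.7°).
Interpolate at f = 7/9 with slerp weights a = sin((1−f)δ)/sin δ ≈ 0.398, b = sin(fδ)/sin δ ≈ 1.009.
p = a·p₁ + b·p₂ ≈ (-0.860, 0.489, 0.147); φ = arcsin(p_z) ≈ 8.43°, λ = atan2(p_y, p_x) ≈ 150.40°.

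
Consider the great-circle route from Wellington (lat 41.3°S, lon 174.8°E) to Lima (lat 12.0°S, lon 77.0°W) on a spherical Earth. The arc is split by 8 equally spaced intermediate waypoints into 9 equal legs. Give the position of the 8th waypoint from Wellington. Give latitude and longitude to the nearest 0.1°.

Write both endpoints as unit vectors p₁, p₂ with components (cos φ cos λ, cos φ sin λ, sin φ).
The central angle between the endpoints is δ = arccos(p₁·p₂) ≈ 1.663 rad (95.3°).
Interpolate at f = 8/9 with slerp weights a = sin((1−f)δ)/sin δ ≈ 0.185, b = sin(fδ)/sin δ ≈ 1.000.
p = a·p₁ + b·p₂ ≈ (0.082, -0.941, -0.330); φ = arcsin(p_z) ≈ -19.25°, λ = atan2(p_y, p_x) ≈ -85.02°.

≈ lat 19.3°S, lon 85.0°W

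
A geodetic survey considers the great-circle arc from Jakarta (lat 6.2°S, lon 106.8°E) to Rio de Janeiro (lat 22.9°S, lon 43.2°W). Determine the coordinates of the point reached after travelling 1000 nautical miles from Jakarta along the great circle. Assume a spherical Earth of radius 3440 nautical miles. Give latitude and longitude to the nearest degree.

Write both endpoints as unit vectors p₁, p₂ with components (cos φ cos λ, cos φ sin λ, sin φ).
The central angle between the endpoints is δ = arccos(p₁·p₂) ≈ 2.420 rad (138.7°). The total great-circle distance is δ·R ≈ 2.420 × 3440 ≈ 8326 nmi, so the target fraction is f = 1000/8326 ≈ 0.120.
Interpolate at f ≈ 0.120 with slerp weights a = sin((1−f)δ)/sin δ ≈ 1.284, b = sin(fδ)/sin δ ≈ 0.434.
p = a·p₁ + b·p₂ ≈ (-0.077, 0.948, -0.308); φ = arcsin(p_z) ≈ -17.92°, λ = atan2(p_y, p_x) ≈ 94.67°.

≈ lat 18°S, lon 95°E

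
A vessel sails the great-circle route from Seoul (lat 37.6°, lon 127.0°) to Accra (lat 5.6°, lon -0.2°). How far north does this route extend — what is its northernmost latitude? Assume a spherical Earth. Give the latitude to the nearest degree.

≈ 46°

The great circle lies in the plane with unit normal n̂ = (p₁ × p₂)/|p₁ × p₂|.
Here n̂_z ≈ -0.691; the vertex latitude is φ_max = arccos|n̂_z| ≈ 46.3°.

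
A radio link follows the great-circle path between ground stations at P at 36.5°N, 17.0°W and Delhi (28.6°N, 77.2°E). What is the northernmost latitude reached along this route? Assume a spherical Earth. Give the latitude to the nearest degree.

≈ 44°N

The great circle lies in the plane with unit normal n̂ = (p₁ × p₂)/|p₁ × p₂|.
Here n̂_z ≈ +0.724; the vertex latitude is φ_max = arccos|n̂_z| ≈ 43.6°.
Check via Clairaut: cos φ_max = |cos φ₁| · sin C = cos(36.5°)·sin(64.2°) ≈ 0.724, again giving ≈ 43.6°.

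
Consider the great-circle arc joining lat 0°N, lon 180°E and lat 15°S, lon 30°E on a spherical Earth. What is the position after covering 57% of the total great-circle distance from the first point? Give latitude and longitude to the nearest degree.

Write both endpoints as unit vectors p₁, p₂ with components (cos φ cos λ, cos φ sin λ, sin φ).
The central angle between the endpoints is δ = arccos(p₁·p₂) ≈ 2.562 rad (146.8°).
Interpolate at f = 0.57 with slerp weights a = sin((1−f)δ)/sin δ ≈ 1.628, b = sin(fδ)/sin δ ≈ 1.814.
p = a·p₁ + b·p₂ ≈ (-0.110, 0.876, -0.469); φ = arcsin(p_z) ≈ -28.00°, λ = atan2(p_y, p_x) ≈ 97.18°.

≈ lat 28°S, lon 97°E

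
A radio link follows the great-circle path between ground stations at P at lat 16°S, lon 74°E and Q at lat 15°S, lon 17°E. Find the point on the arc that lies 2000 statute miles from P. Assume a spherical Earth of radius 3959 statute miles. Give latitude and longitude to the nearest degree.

Convert each endpoint to a unit vector on the sphere (x = cos φ cos λ, y = cos φ sin λ, z = sin φ).
The central angle between the endpoints is δ = arccos(p₁·p₂) ≈ 0.956 rad (54.8°). The total great-circle distance is δ·R ≈ 0.956 × 3959 ≈ 3784 mi, so the target fraction is f = 2000/3784 ≈ 0.529.
Interpolate at f ≈ 0.529 with slerp weights a = sin((1−f)δ)/sin δ ≈ 0.533, b = sin(fδ)/sin δ ≈ 0.593.
p = a·p₁ + b·p₂ ≈ (0.689, 0.660, -0.300); φ = arcsin(p_z) ≈ -17.48°, λ = atan2(p_y, p_x) ≈ 43.78°.

≈ lat 17°S, lon 44°E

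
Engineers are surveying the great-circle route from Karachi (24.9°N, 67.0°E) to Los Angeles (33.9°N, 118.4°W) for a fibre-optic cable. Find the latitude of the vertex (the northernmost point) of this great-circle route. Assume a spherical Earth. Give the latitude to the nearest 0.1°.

The great circle lies in the plane with unit normal n̂ = (p₁ × p₂)/|p₁ × p₂|.
Here n̂_z ≈ +0.083; the vertex latitude is φ_max = arccos|n̂_z| ≈ 85.3°.
Check via Clairaut: cos φ_max = |cos φ₁| · sin C = cos(24.9°)·sin(5.2°) ≈ 0.083, again giving ≈ 85.3°.

≈ 85.3°N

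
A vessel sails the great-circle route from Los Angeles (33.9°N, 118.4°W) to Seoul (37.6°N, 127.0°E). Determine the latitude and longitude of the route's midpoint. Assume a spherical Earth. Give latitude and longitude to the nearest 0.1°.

≈ (53.1°N, 173.6°W)

Convert each endpoint to a unit vector on the sphere (x = cos φ cos λ, y = cos φ sin λ, z = sin φ).
The central angle between the endpoints is δ = arccos(p₁·p₂) ≈ 1.504 rad (86.2°).
Interpolate at f = 1/2 with slerp weights a = sin((1−f)δ)/sin δ ≈ 0.685, b = sin(fδ)/sin δ ≈ 0.685.
p = a·p₁ + b·p₂ ≈ (-0.597, -0.067, 0.800); φ = arcsin(p_z) ≈ 53.10°, λ = atan2(p_y, p_x) ≈ -173.63°.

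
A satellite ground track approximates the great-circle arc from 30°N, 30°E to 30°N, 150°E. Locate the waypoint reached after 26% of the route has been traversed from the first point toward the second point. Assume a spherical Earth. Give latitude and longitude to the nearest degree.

≈ 44°N, 57°E

Convert each endpoint to a unit vector on the sphere (x = cos φ cos λ, y = cos φ sin λ, z = sin φ).
The central angle between the endpoints is δ = arccos(p₁·p₂) ≈ 1.696 rad (97.2°).
Interpolate at f = 0.26 with slerp weights a = sin((1−f)δ)/sin δ ≈ 0.958, b = sin(fδ)/sin δ ≈ 0.430.
p = a·p₁ + b·p₂ ≈ (0.396, 0.601, 0.694); φ = arcsin(p_z) ≈ 43.96°, λ = atan2(p_y, p_x) ≈ 56.63°.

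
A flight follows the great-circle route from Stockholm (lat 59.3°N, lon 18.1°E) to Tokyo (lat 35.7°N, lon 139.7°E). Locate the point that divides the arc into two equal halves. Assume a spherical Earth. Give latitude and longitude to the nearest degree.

The haversine formula gives a central angle δ ≈ 1.282 rad (73.5°) between the endpoints.
Interpolate at f = 1/2 with slerp weights a = sin((1−f)δ)/sin δ ≈ 0.624, b = sin(fδ)/sin δ ≈ 0.624.
p = a·p₁ + b·p₂ ≈ (-0.084, 0.427, 0.901); φ = arcsin(p_z) ≈ 64.23°, λ = atan2(p_y, p_x) ≈ 101.09°.

≈ lat 64°N, lon 101°E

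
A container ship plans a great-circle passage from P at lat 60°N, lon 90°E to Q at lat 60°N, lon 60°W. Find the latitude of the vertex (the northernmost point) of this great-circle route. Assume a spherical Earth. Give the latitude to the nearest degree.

≈ 82°N

The great circle lies in the plane with unit normal n̂ = (p₁ × p₂)/|p₁ × p₂|.
Here n̂_z ≈ -0.148; the vertex latitude is φ_max = arccos|n̂_z| ≈ 81.5°.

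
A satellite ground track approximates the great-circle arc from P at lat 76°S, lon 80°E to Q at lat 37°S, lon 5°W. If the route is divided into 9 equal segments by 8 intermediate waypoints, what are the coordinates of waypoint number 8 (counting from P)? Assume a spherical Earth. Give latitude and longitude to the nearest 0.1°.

Convert each endpoint to a unit vector on the sphere (x = cos φ cos λ, y = cos φ sin λ, z = sin φ).
The central angle between the endpoints is δ = arccos(p₁·p₂) ≈ 0.926 rad (53.1°).
Interpolate at f = 8/9 with slerp weights a = sin((1−f)δ)/sin δ ≈ 0.129, b = sin(fδ)/sin δ ≈ 0.917.
p = a·p₁ + b·p₂ ≈ (0.735, -0.033, -0.677); φ = arcsin(p_z) ≈ -42.60°, λ = atan2(p_y, p_x) ≈ -2.59°.

≈ lat 42.6°S, lon 2.6°W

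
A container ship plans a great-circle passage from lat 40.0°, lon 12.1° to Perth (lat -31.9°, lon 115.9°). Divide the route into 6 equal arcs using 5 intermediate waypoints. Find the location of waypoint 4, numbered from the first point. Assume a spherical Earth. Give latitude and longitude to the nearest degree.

≈ lat -7°, lon 82°

From cos δ = sin φ₁ sin φ₂ + cos φ₁ cos φ₂ cos Δλ, the central angle is δ ≈ 2.088 rad (119.7°).
Interpolate at f = 4/6 with slerp weights a = sin((1−f)δ)/sin δ ≈ 0.738, b = sin(fδ)/sin δ ≈ 1.132.
p = a·p₁ + b·p₂ ≈ (0.133, 0.983, -0.124); φ = arcsin(p_z) ≈ -7.13°, λ = atan2(p_y, p_x) ≈ 82.31°.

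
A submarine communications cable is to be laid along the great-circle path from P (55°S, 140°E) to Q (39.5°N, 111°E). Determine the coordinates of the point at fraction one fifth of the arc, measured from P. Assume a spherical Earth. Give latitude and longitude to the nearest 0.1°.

The haversine formula gives a central angle δ ≈ 1.705 rad (97.7°) between the endpoints.
Interpolate at f = 1/5 with slerp weights a = sin((1−f)δ)/sin δ ≈ 0.988, b = sin(fδ)/sin δ ≈ 0.337.
p = a·p₁ + b·p₂ ≈ (-0.527, 0.607, -0.594); φ = arcsin(p_z) ≈ -36.47°, λ = atan2(p_y, p_x) ≈ 130.97°.

≈ (36.5°S, 131.0°E)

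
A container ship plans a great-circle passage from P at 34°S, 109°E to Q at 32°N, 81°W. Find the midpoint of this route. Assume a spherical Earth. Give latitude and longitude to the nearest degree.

The haversine formula gives a central angle δ ≈ 2.991 rad (171.4°) between the endpoints.
Interpolate at f = 1/2 with slerp weights a = sin((1−f)δ)/sin δ ≈ 6.655, b = sin(fδ)/sin δ ≈ 6.655.
p = a·p₁ + b·p₂ ≈ (-0.913, -0.358, -0.195); φ = arcsin(p_z) ≈ -11.23°, λ = atan2(p_y, p_x) ≈ -158.62°.

≈ 11°S, 159°W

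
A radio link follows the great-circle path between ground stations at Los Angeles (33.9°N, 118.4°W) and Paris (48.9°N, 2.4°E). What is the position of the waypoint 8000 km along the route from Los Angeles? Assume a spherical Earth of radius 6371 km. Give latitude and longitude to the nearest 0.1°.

≈ 55.2°N, 10.2°W

From cos δ = sin φ₁ sin φ₂ + cos φ₁ cos φ₂ cos Δλ, the central angle is δ ≈ 1.429 rad (81.9°). The total great-circle distance is δ·R ≈ 1.429 × 6371 ≈ 9107 km, so the target fraction is f = 8000/9107 ≈ 0.878.
Interpolate at f ≈ 0.878 with slerp weights a = sin((1−f)δ)/sin δ ≈ 0.175, b = sin(fδ)/sin δ ≈ 0.960.
p = a·p₁ + b·p₂ ≈ (0.562, -0.101, 0.821); φ = arcsin(p_z) ≈ 55.19°, λ = atan2(p_y, p_x) ≈ -10.20°.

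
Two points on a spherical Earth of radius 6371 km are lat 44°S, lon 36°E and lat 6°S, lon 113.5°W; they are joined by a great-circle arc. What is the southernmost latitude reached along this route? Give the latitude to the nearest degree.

≈ 64°S

The great circle lies in the plane with unit normal n̂ = (p₁ × p₂)/|p₁ × p₂|.
Here n̂_z ≈ -0.433; the vertex latitude is φ_max = arccos|n̂_z| ≈ 64.4°.
Check via Clairaut: cos φ_max = |cos φ₁| · sin C = cos(44.0°)·sin(143.0°) ≈ 0.433, again giving ≈ 64.4°.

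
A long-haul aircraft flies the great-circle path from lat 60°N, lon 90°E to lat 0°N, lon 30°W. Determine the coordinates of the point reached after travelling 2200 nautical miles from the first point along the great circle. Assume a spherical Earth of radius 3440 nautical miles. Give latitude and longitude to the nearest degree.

The haversine formula gives a central angle δ ≈ 1.823 rad (104.5°) between the endpoints. The total great-circle distance is δ·R ≈ 1.823 × 3440 ≈ 6273 nmi, so the target fraction is f = 2200/6273 ≈ 0.351.
Interpolate at f ≈ 0.351 with slerp weights a = sin((1−f)δ)/sin δ ≈ 0.956, b = sin(fδ)/sin δ ≈ 0.616.
p = a·p₁ + b·p₂ ≈ (0.534, 0.170, 0.828); φ = arcsin(p_z) ≈ 55.93°, λ = atan2(p_y, p_x) ≈ 17.67°.

≈ lat 56°N, lon 18°E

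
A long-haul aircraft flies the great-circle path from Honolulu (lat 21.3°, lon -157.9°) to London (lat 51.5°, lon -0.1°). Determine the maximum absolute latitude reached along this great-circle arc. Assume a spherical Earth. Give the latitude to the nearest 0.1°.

≈ 76.9°

The great circle lies in the plane with unit normal n̂ = (p₁ × p₂)/|p₁ × p₂|.
Here n̂_z ≈ +0.226; the vertex latitude is φ_max = arccos|n̂_z| ≈ 76.9°.
Check via Clairaut: cos φ_max = |cos φ₁| · sin C = cos(21.3°)·sin(14.1°) ≈ 0.226, again giving ≈ 76.9°.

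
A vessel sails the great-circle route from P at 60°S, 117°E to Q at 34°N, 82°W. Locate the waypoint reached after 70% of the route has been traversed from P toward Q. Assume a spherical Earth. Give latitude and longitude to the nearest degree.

≈ 9°S, 96°W

From cos δ = sin φ₁ sin φ₂ + cos φ₁ cos φ₂ cos Δλ, the central angle is δ ≈ 2.639 rad (151.2°).
Interpolate at f = 0.70 with slerp weights a = sin((1−f)δ)/sin δ ≈ 1.476, b = sin(fδ)/sin δ ≈ 1.996.
p = a·p₁ + b·p₂ ≈ (-0.105, -0.981, -0.162); φ = arcsin(p_z) ≈ -9.34°, λ = atan2(p_y, p_x) ≈ -96.10°.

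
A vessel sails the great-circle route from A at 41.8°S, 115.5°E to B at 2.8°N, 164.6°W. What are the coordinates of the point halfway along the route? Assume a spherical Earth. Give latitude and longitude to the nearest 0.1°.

From cos δ = sin φ₁ sin φ₂ + cos φ₁ cos φ₂ cos Δλ, the central angle is δ ≈ 1.473 rad (84.4°).
Interpolate at f = 1/2 with slerp weights a = sin((1−f)δ)/sin δ ≈ 0.675, b = sin(fδ)/sin δ ≈ 0.675.
p = a·p₁ + b·p₂ ≈ (-0.866, 0.275, -0.417); φ = arcsin(p_z) ≈ -24.63°, λ = atan2(p_y, p_x) ≈ 162.39°.

≈ 24.6°S, 162.4°E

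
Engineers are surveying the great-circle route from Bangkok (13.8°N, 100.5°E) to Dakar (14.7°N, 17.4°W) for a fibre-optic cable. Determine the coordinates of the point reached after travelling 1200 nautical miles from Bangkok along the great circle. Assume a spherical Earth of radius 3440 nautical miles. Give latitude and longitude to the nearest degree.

Convert each endpoint to a unit vector on the sphere (x = cos φ cos λ, y = cos φ sin λ, z = sin φ).
The central angle between the endpoints is δ = arccos(p₁·p₂) ≈ 1.960 rad (112.3°). The total great-circle distance is δ·R ≈ 1.960 × 3440 ≈ 6741 nmi, so the target fraction is f = 1200/6741 ≈ 0.178.
Interpolate at f ≈ 0.178 with slerp weights a = sin((1−f)δ)/sin δ ≈ 1.080, b = sin(fδ)/sin δ ≈ 0.369.
p = a·p₁ + b·p₂ ≈ (0.150, 0.924, 0.351); φ = arcsin(p_z) ≈ 20.57°, λ = atan2(p_y, p_x) ≈ 80.79°.

≈ (21°N, 81°E)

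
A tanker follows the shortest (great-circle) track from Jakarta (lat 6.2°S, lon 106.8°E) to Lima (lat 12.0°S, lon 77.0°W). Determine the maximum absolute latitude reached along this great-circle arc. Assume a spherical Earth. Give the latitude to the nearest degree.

The great circle lies in the plane with unit normal n̂ = (p₁ × p₂)/|p₁ × p₂|.
Here n̂_z ≈ +0.202; the vertex latitude is φ_max = arccos|n̂_z| ≈ 78.3°.
Check via Clairaut: cos φ_max = |cos φ₁| · sin C = cos(6.2°)·sin(168.3°) ≈ 0.202, again giving ≈ 78.3°.

≈ 78°S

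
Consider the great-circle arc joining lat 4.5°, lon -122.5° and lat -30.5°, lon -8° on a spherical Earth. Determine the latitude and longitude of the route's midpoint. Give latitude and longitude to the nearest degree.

Convert each endpoint to a unit vector on the sphere (x = cos φ cos λ, y = cos φ sin λ, z = sin φ).
The central angle between the endpoints is δ = arccos(p₁·p₂) ≈ 1.978 rad (113.3°).
Interpolate at f = 1/2 with slerp weights a = sin((1−f)δ)/sin δ ≈ 0.910, b = sin(fδ)/sin δ ≈ 0.910.
p = a·p₁ + b·p₂ ≈ (0.289, -0.874, -0.390); φ = arcsin(p_z) ≈ -22.98°, λ = atan2(p_y, p_x) ≈ -71.71°.

≈ lat -23°, lon -72°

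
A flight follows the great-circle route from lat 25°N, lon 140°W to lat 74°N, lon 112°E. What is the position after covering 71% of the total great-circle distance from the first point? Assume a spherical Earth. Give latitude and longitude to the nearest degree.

Convert each endpoint to a unit vector on the sphere (x = cos φ cos λ, y = cos φ sin λ, z = sin φ).
The central angle between the endpoints is δ = arccos(p₁·p₂) ≈ 1.235 rad (70.8°).
Interpolate at f = 0.71 with slerp weights a = sin((1−f)δ)/sin δ ≈ 0.371, b = sin(fδ)/sin δ ≈ 0.814.
p = a·p₁ + b·p₂ ≈ (-0.342, -0.008, 0.940); φ = arcsin(p_z) ≈ 70.00°, λ = atan2(p_y, p_x) ≈ -178.62°.

≈ lat 70°N, lon 179°W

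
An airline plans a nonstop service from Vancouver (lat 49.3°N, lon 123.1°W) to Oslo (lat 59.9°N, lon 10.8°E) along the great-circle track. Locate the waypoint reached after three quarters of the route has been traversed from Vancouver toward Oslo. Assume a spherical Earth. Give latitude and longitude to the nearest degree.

≈ lat 72°N, lon 17°W

Convert each endpoint to a unit vector on the sphere (x = cos φ cos λ, y = cos φ sin λ, z = sin φ).
The central angle between the endpoints is δ = arccos(p₁·p₂) ≈ 1.127 rad (64.6°).
Interpolate at f = 3/4 with slerp weights a = sin((1−f)δ)/sin δ ≈ 0.308, b = sin(fδ)/sin δ ≈ 0.828.
p = a·p₁ + b·p₂ ≈ (0.298, -0.090, 0.950); φ = arcsin(p_z) ≈ 71.83°, λ = atan2(p_y, p_x) ≈ -16.84°.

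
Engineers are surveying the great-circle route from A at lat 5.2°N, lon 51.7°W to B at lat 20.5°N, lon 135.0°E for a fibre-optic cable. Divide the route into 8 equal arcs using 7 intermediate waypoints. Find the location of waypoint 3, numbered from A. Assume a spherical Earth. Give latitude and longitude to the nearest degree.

≈ lat 60°N, lon 76°W

The haversine formula gives a central angle δ ≈ 2.679 rad (153.5°) between the endpoints.
Interpolate at f = 3/8 with slerp weights a = sin((1−f)δ)/sin δ ≈ 2.227, b = sin(fδ)/sin δ ≈ 1.889.
p = a·p₁ + b·p₂ ≈ (0.123, -0.489, 0.863); φ = arcsin(p_z) ≈ 59.71°, λ = atan2(p_y, p_x) ≈ -75.86°.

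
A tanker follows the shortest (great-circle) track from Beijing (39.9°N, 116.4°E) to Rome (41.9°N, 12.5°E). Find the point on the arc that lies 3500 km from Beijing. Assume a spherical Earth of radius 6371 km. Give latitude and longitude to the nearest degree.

Write both endpoints as unit vectors p₁, p₂ with components (cos φ cos λ, cos φ sin λ, sin φ).
The central angle between the endpoints is δ = arccos(p₁·p₂) ≈ 1.275 rad (73.1°). The total great-circle distance is δ·R ≈ 1.275 × 6371 ≈ 8125 km, so the target fraction is f = 3500/8125 ≈ 0.431.
Interpolate at f ≈ 0.431 with slerp weights a = sin((1−f)δ)/sin δ ≈ 0.694, b = sin(fδ)/sin δ ≈ 0.546.
p = a·p₁ + b·p₂ ≈ (0.160, 0.565, 0.810); φ = arcsin(p_z) ≈ 54.06°, λ = atan2(p_y, p_x) ≈ 74.19°.

≈ 54°N, 74°E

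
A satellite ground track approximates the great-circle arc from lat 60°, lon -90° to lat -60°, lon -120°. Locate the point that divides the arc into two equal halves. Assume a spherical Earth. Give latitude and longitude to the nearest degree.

Convert each endpoint to a unit vector on the sphere (x = cos φ cos λ, y = cos φ sin λ, z = sin φ).
The central angle between the endpoints is δ = arccos(p₁·p₂) ≈ 2.134 rad (122.2°).
Interpolate at f = 1/2 with slerp weights a = sin((1−f)δ)/sin δ ≈ 1.035, b = sin(fδ)/sin δ ≈ 1.035.
p = a·p₁ + b·p₂ ≈ (-0.259, -0.966, 0.000); φ = arcsin(p_z) ≈ 0.00°, λ = atan2(p_y, p_x) ≈ -105.00°.

≈ lat 0°, lon -105°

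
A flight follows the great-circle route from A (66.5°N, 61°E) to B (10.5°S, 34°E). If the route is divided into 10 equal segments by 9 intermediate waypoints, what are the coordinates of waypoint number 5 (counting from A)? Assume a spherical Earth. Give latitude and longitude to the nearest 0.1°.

≈ (28.5°N, 41.7°E)

Write both endpoints as unit vectors p₁, p₂ with components (cos φ cos λ, cos φ sin λ, sin φ).
The central angle between the endpoints is δ = arccos(p₁·p₂) ≈ 1.388 rad (79.5°).
Interpolate at f = 5/10 with slerp weights a = sin((1−f)δ)/sin δ ≈ 0.650, b = sin(fδ)/sin δ ≈ 0.650.
p = a·p₁ + b·p₂ ≈ (0.656, 0.584, 0.478); φ = arcsin(p_z) ≈ 28.55°, λ = atan2(p_y, p_x) ≈ 41.70°.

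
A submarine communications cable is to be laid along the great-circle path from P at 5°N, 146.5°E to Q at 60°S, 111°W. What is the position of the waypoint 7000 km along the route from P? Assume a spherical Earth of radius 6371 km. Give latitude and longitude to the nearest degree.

Write both endpoints as unit vectors p₁, p₂ with components (cos φ cos λ, cos φ sin λ, sin φ).
The central angle between the endpoints is δ = arccos(p₁·p₂) ≈ 1.755 rad (100.6°). The total great-circle distance is δ·R ≈ 1.755 × 6371 ≈ 11182 km, so the target fraction is f = 7000/11182 ≈ 0.626.
Interpolate at f ≈ 0.626 with slerp weights a = sin((1−f)δ)/sin δ ≈ 0.621, b = sin(fδ)/sin δ ≈ 0.906.
p = a·p₁ + b·p₂ ≈ (-0.678, -0.082, -0.730); φ = arcsin(p_z) ≈ -46.93°, λ = atan2(p_y, p_x) ≈ -173.14°.

≈ 47°S, 173°W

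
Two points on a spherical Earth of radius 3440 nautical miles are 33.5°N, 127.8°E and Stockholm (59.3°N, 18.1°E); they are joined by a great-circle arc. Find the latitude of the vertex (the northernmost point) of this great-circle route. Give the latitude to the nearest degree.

The great circle lies in the plane with unit normal n̂ = (p₁ × p₂)/|p₁ × p₂|.
Here n̂_z ≈ -0.425; the vertex latitude is φ_max = arccos|n̂_z| ≈ 64.9°.

≈ 65°N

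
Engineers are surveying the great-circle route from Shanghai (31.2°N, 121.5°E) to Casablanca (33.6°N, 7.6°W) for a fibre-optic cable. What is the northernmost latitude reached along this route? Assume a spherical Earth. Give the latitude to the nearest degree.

The great circle lies in the plane with unit normal n̂ = (p₁ × p₂)/|p₁ × p₂|.
Here n̂_z ≈ -0.560; the vertex latitude is φ_max = arccos|n̂_z| ≈ 55.9°.
Check via Clairaut: cos φ_max = |cos φ₁| · sin C = cos(31.2°)·sin(40.9°) ≈ 0.560, again giving ≈ 55.9°.

≈ 56°N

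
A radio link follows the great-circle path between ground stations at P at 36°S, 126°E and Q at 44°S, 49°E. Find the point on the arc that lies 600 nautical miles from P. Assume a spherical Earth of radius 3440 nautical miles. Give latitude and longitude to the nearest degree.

From cos δ = sin φ₁ sin φ₂ + cos φ₁ cos φ₂ cos Δλ, the central angle is δ ≈ 1.001 rad (57.4°). The total great-circle distance is δ·R ≈ 1.001 × 3440 ≈ 3444 nmi, so the target fraction is f = 600/3444 ≈ 0.174.
Interpolate at f ≈ 0.174 with slerp weights a = sin((1−f)δ)/sin δ ≈ 0.874, b = sin(fδ)/sin δ ≈ 0.206.
p = a·p₁ + b·p₂ ≈ (-0.318, 0.684, -0.657); φ = arcsin(p_z) ≈ -41.05°, λ = atan2(p_y, p_x) ≈ 114.96°.

≈ 41°S, 115°E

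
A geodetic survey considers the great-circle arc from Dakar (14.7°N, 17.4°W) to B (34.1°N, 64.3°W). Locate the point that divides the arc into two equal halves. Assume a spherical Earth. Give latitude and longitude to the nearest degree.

≈ (26°N, 39°W)

Write both endpoints as unit vectors p₁, p₂ with components (cos φ cos λ, cos φ sin λ, sin φ).
The central angle between the endpoints is δ = arccos(p₁·p₂) ≈ 0.810 rad (46.4°).
Interpolate at f = 1/2 with slerp weights a = sin((1−f)δ)/sin δ ≈ 0.544, b = sin(fδ)/sin δ ≈ 0.544.
p = a·p₁ + b·p₂ ≈ (0.697, -0.563, 0.443); φ = arcsin(p_z) ≈ 26.30°, λ = atan2(p_y, p_x) ≈ -38.92°.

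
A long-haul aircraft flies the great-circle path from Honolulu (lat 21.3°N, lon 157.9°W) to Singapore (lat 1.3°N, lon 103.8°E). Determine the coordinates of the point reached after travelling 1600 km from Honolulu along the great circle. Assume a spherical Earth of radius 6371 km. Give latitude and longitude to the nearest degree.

≈ lat 22°N, lon 173°W

Write both endpoints as unit vectors p₁, p₂ with components (cos φ cos λ, cos φ sin λ, sin φ).
The central angle between the endpoints is δ = arccos(p₁·p₂) ≈ 1.697 rad (97.3°). The total great-circle distance is δ·R ≈ 1.697 × 6371 ≈ 10814 km, so the target fraction is f = 1600/10814 ≈ 0.148.
Interpolate at f ≈ 0.148 with slerp weights a = sin((1−f)δ)/sin δ ≈ 1.000, b = sin(fδ)/sin δ ≈ 0.251.
p = a·p₁ + b·p₂ ≈ (-0.923, -0.107, 0.369); φ = arcsin(p_z) ≈ 21.66°, λ = atan2(p_y, p_x) ≈ -173.36°.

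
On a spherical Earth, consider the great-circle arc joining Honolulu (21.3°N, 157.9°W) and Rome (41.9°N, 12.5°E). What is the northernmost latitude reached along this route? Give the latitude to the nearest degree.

The great circle lies in the plane with unit normal n̂ = (p₁ × p₂)/|p₁ × p₂|.
Here n̂_z ≈ +0.129; the vertex latitude is φ_max = arccos|n̂_z| ≈ 82.6°.
Check via Clairaut: cos φ_max = |cos φ₁| · sin C = cos(21.3°)·sin(8.0°) ≈ 0.129, again giving ≈ 82.6°.

≈ 83°N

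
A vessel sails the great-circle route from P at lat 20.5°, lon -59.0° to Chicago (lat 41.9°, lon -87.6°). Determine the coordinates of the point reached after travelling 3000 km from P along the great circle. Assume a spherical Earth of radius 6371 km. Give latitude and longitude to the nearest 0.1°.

Write both endpoints as unit vectors p₁, p₂ with components (cos φ cos λ, cos φ sin λ, sin φ).
The central angle between the endpoints is δ = arccos(p₁·p₂) ≈ 0.562 rad (32.2°). The total great-circle distance is δ·R ≈ 0.562 × 6371 ≈ 3583 km, so the target fraction is f = 3000/3583 ≈ 0.837.
Interpolate at f ≈ 0.837 with slerp weights a = sin((1−f)δ)/sin δ ≈ 0.171, b = sin(fδ)/sin δ ≈ 0.851.
p = a·p₁ + b·p₂ ≈ (0.109, -0.770, 0.628); φ = arcsin(p_z) ≈ 38.92°, λ = atan2(p_y, p_x) ≈ -81.93°.

≈ lat 38.9°, lon -81.9°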